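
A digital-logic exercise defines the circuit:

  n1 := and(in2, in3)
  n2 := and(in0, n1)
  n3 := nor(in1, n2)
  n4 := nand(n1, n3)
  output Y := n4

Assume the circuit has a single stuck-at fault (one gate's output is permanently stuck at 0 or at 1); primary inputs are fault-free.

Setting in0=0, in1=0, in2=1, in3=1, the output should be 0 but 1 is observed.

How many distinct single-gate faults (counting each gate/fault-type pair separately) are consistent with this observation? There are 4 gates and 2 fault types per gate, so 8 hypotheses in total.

4

Fault-free: n1=1, n2=0, n3=1, n4=0 → 0. Observed 1.
  n1 stuck-at-0: output 1 ✓
  n1 stuck-at-1: output 0 ✗
  n2 stuck-at-0: output 0 ✗
  n2 stuck-at-1: output 1 ✓
  n3 stuck-at-0: output 1 ✓
  n3 stuck-at-1: output 0 ✗
  n4 stuck-at-0: output 0 ✗
  n4 stuck-at-1: output 1 ✓
Consistent faults: {n1 stuck-at-0, n2 stuck-at-1, n3 stuck-at-0, n4 stuck-at-1} — 4 in all.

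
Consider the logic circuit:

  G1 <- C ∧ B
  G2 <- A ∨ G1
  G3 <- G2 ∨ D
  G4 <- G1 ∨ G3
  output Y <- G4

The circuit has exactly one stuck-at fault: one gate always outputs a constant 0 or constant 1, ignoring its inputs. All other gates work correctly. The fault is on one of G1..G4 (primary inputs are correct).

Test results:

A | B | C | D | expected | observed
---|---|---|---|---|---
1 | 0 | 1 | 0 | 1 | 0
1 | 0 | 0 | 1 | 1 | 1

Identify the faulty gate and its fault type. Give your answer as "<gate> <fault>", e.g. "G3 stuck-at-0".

Fault-free values for test 1 (A=1, B=0, C=1, D=0): G1=0, G2=1, G3=1, G4=1, giving Y=1. Observed 0.
Test 1: faults giving observed 0 are {G2 stuck-at-0, G3 stuck-at-0, G4 stuck-at-0}.
Test 2 (A=1, B=0, C=0, D=1): fault-free G1=0, G2=1, G3=1, G4=1 → 1; observed 1. Eliminates G3 stuck-at-0, G4 stuck-at-0.
Only G2 stuck-at-0 is consistent with every test.

G2 stuck-at-0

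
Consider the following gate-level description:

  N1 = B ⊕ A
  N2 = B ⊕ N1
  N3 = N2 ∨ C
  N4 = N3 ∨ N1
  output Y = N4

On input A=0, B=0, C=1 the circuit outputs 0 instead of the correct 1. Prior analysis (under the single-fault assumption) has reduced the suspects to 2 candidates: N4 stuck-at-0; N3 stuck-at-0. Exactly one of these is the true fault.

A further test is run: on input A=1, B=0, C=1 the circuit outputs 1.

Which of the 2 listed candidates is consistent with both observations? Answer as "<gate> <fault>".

N3 stuck-at-0

Evaluate each candidate on input A=1, B=0, C=1:
  N4 stuck-at-0: N1=1, N2=1, N3=1, N4=0 [stuck-at-0] → 0 — eliminated
  N3 stuck-at-0: N1=1, N2=1, N3=0 [stuck-at-0], N4=1 → 1 — matches
Only N3 stuck-at-0 reproduces the observed 1.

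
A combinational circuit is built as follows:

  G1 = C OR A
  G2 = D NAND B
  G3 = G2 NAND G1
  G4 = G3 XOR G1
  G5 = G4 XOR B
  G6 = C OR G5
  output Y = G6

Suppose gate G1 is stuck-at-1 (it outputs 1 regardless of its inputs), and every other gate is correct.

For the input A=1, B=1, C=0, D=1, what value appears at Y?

1

Propagate with G1 forced: G1=1 [stuck-at-1], G2=0, G3=1, G4=0, G5=1, G6=1.
So Y = 1. (Same as the fault-free value — the fault is masked on this input.)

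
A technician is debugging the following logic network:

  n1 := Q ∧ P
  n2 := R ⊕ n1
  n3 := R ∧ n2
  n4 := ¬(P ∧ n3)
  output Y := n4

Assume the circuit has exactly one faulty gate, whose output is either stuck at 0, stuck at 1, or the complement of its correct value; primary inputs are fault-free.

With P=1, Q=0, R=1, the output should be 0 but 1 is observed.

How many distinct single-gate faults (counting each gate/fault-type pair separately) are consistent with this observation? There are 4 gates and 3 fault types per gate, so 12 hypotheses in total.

Fault-free: n1=0, n2=1, n3=1, n4=0 → 0. Observed 1.
  n1 stuck-at-0: output 0 ✗
  n1 stuck-at-1: output 1 ✓
  n1 inverted output: output 1 ✓
  n2 stuck-at-0: output 1 ✓
  n2 stuck-at-1: output 0 ✗
  n2 inverted output: output 1 ✓
  n3 stuck-at-0: output 1 ✓
  n3 stuck-at-1: output 0 ✗
  n3 inverted output: output 1 ✓
  n4 stuck-at-0: output 0 ✗
  n4 stuck-at-1: output 1 ✓
  n4 inverted output: output 1 ✓
Consistent faults: {n1 stuck-at-1, n1 inverted output, n2 stuck-at-0, n2 inverted output, n3 stuck-at-0, n3 inverted output, n4 stuck-at-1, n4 inverted output} — 8 in all.

8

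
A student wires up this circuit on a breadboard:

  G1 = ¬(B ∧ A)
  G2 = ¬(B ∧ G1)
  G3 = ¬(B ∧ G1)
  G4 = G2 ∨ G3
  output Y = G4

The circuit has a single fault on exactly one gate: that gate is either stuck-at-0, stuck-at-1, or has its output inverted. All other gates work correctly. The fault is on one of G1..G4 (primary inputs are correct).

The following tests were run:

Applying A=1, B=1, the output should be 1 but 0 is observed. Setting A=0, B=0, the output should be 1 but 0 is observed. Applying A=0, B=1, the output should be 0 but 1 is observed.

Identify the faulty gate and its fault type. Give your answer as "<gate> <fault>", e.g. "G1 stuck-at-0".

Fault-free values for test 1 (A=1, B=1): G1=0, G2=1, G3=1, G4=1, giving Y=1. Observed 0.
Test 1: faults giving observed 0 are {G1 stuck-at-1, G1 inverted output, G4 stuck-at-0, G4 inverted output}.
Test 2 (A=0, B=0): fault-free G1=1, G2=1, G3=1, G4=1 → 1; observed 0. Eliminates G1 stuck-at-1, G1 inverted output.
Test 3 (A=0, B=1): fault-free G1=1, G2=0, G3=0, G4=0 → 0; observed 1. Eliminates G4 stuck-at-0.
Only G4 inverted output is consistent with every test.

G4 inverted output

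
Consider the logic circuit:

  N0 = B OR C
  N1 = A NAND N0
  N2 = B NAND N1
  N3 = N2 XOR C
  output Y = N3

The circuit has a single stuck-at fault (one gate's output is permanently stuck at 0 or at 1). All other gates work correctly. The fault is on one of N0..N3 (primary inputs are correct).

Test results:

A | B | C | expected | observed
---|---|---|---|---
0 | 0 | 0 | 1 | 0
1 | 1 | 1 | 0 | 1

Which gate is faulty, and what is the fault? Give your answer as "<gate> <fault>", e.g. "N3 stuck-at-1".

Fault-free values for test 1 (A=0, B=0, C=0): N0=0, N1=1, N2=1, N3=1, giving Y=1. Observed 0.
Test 1: faults giving observed 0 are {N2 stuck-at-0, N3 stuck-at-0}.
Test 2 (A=1, B=1, C=1): fault-free N0=1, N1=0, N2=1, N3=0 → 0; observed 1. Eliminates N3 stuck-at-0.
Only N2 stuck-at-0 is consistent with every test.

N2 stuck-at-0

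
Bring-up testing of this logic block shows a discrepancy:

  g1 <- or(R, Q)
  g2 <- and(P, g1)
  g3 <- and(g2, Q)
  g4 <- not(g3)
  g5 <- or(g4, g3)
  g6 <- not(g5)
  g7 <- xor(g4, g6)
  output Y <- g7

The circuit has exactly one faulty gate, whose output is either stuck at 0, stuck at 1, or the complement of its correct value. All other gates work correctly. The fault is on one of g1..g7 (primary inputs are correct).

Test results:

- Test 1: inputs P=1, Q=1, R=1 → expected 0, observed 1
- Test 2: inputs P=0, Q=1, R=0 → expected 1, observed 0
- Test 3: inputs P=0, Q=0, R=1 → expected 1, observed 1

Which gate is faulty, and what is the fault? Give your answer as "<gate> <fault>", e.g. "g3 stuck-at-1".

Fault-free values for test 1 (P=1, Q=1, R=1): g1=1, g2=1, g3=1, g4=0, g5=1, g6=0, g7=0, giving Y=0. Observed 1.
Test 1: faults giving observed 1 are {g1 stuck-at-0, g1 inverted output, g2 stuck-at-0, g2 inverted output, g3 stuck-at-0, g3 inverted output, g4 stuck-at-1, g4 inverted output, g5 stuck-at-0, g5 inverted output, g6 stuck-at-1, g6 inverted output, g7 stuck-at-1, g7 inverted output}.
Test 2 (P=0, Q=1, R=0): fault-free g1=1, g2=0, g3=0, g4=1, g5=1, g6=0, g7=1 → 1; observed 0. Eliminates g1 stuck-at-0, g1 inverted output, g2 stuck-at-0, g3 stuck-at-0, g4 stuck-at-1, g4 inverted output, g7 stuck-at-1.
Test 3 (P=0, Q=0, R=1): fault-free g1=1, g2=0, g3=0, g4=1, g5=1, g6=0, g7=1 → 1; observed 1. Eliminates g3 inverted output, g5 stuck-at-0, g5 inverted output, g6 stuck-at-1, g6 inverted output, g7 inverted output.
Only g2 inverted output is consistent with every test.

g2 inverted output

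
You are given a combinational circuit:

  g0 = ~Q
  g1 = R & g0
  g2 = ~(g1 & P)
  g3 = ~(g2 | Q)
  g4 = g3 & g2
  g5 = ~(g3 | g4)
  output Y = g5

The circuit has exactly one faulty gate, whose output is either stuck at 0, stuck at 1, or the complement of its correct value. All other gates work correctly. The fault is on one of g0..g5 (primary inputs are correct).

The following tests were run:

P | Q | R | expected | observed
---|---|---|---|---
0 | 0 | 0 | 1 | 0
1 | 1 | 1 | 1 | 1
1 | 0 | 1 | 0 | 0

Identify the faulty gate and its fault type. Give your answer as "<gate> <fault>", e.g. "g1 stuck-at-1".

g2 stuck-at-0

Fault-free values for test 1 (P=0, Q=0, R=0): g0=1, g1=0, g2=1, g3=0, g4=0, g5=1, giving Y=1. Observed 0.
Test 1: faults giving observed 0 are {g2 stuck-at-0, g2 inverted output, g3 stuck-at-1, g3 inverted output, g4 stuck-at-1, g4 inverted output, g5 stuck-at-0, g5 inverted output}.
Test 2 (P=1, Q=1, R=1): fault-free g0=0, g1=0, g2=1, g3=0, g4=0, g5=1 → 1; observed 1. Eliminates g3 stuck-at-1, g3 inverted output, g4 stuck-at-1, g4 inverted output, g5 stuck-at-0, g5 inverted output.
Test 3 (P=1, Q=0, R=1): fault-free g0=1, g1=1, g2=0, g3=1, g4=0, g5=0 → 0; observed 0. Eliminates g2 inverted output.
Only g2 stuck-at-0 is consistent with every test.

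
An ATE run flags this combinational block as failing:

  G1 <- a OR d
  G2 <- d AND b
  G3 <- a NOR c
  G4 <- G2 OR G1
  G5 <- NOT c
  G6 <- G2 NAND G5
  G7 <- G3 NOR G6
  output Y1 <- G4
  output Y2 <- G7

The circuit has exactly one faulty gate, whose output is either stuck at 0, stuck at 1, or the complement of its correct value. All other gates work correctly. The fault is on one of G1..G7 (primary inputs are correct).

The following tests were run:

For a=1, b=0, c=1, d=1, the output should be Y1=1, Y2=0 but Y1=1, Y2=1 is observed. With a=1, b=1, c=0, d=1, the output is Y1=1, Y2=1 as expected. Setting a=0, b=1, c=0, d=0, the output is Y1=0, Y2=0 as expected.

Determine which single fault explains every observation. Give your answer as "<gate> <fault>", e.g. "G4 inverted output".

G6 stuck-at-0

Fault-free values for test 1 (a=1, b=0, c=1, d=1): G1=1, G2=0, G3=0, G4=1, G5=0, G6=1, G7=0, giving Y1=1, Y2=0. Observed Y1=1, Y2=1.
Test 1: faults giving observed Y1=1, Y2=1 are {G6 stuck-at-0, G6 inverted output, G7 stuck-at-1, G7 inverted output}.
Test 2 (a=1, b=1, c=0, d=1): fault-free G1=1, G2=1, G3=0, G4=1, G5=1, G6=0, G7=1 → Y1=1, Y2=1; observed Y1=1, Y2=1. Eliminates G6 inverted output, G7 inverted output.
Test 3 (a=0, b=1, c=0, d=0): fault-free G1=0, G2=0, G3=1, G4=0, G5=1, G6=1, G7=0 → Y1=0, Y2=0; observed Y1=0, Y2=0. Eliminates G7 stuck-at-1.
Only G6 stuck-at-0 is consistent with every test.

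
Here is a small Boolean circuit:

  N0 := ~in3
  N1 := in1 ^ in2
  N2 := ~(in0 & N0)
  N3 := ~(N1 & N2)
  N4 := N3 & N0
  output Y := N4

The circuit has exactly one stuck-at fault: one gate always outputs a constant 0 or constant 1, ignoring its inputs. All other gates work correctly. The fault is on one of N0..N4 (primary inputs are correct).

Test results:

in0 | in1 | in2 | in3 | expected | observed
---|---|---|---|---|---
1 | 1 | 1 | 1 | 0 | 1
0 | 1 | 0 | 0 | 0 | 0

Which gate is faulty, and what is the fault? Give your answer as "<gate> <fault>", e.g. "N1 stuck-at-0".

Fault-free values for test 1 (in0=1, in1=1, in2=1, in3=1): N0=0, N1=0, N2=1, N3=1, N4=0, giving Y=0. Observed 1.
Test 1: faults giving observed 1 are {N0 stuck-at-1, N4 stuck-at-1}.
Test 2 (in0=0, in1=1, in2=0, in3=0): fault-free N0=1, N1=1, N2=1, N3=0, N4=0 → 0; observed 0. Eliminates N4 stuck-at-1.
Only N0 stuck-at-1 is consistent with every test.

N0 stuck-at-1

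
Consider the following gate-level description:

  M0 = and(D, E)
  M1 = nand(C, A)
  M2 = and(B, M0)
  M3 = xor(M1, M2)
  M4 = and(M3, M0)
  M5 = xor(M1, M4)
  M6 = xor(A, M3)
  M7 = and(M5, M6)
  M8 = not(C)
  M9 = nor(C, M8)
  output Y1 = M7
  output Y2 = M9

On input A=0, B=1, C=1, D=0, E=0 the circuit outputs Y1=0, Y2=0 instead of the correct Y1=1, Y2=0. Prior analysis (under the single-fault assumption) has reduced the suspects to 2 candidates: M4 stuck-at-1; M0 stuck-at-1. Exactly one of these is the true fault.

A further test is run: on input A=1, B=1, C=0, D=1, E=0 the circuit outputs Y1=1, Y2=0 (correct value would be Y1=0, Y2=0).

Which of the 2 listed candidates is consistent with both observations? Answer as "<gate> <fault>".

Evaluate each candidate on input A=1, B=1, C=0, D=1, E=0:
  M4 stuck-at-1: M0=0, M1=1, M2=0, M3=1, M4=1 [stuck-at-1], M5=0, M6=0, M7=0, M8=1, M9=0 → Y1=0, Y2=0 — eliminated
  M0 stuck-at-1: M0=1 [stuck-at-1], M1=1, M2=1, M3=0, M4=0, M5=1, M6=1, M7=1, M8=1, M9=0 → Y1=1, Y2=0 — matches
Only M0 stuck-at-1 reproduces the observed Y1=1, Y2=0.

M0 stuck-at-1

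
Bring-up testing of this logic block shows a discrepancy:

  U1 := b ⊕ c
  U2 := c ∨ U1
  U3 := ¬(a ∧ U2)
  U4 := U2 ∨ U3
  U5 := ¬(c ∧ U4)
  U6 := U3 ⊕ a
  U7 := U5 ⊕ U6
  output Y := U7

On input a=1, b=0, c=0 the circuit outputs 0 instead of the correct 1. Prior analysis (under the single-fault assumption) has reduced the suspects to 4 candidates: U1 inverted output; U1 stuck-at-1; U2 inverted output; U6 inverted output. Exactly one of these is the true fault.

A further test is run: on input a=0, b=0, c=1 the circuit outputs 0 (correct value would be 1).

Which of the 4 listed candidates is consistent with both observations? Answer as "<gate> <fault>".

Evaluate each candidate on input a=0, b=0, c=1:
  U1 inverted output: U1=0 [inverted output], U2=1, U3=1, U4=1, U5=0, U6=1, U7=1 → 1 — eliminated
  U1 stuck-at-1: U1=1 [stuck-at-1], U2=1, U3=1, U4=1, U5=0, U6=1, U7=1 → 1 — eliminated
  U2 inverted output: U1=1, U2=0 [inverted output], U3=1, U4=1, U5=0, U6=1, U7=1 → 1 — eliminated
  U6 inverted output: U1=1, U2=1, U3=1, U4=1, U5=0, U6=0 [inverted output], U7=0 → 0 — matches
Only U6 inverted output reproduces the observed 0.

U6 inverted output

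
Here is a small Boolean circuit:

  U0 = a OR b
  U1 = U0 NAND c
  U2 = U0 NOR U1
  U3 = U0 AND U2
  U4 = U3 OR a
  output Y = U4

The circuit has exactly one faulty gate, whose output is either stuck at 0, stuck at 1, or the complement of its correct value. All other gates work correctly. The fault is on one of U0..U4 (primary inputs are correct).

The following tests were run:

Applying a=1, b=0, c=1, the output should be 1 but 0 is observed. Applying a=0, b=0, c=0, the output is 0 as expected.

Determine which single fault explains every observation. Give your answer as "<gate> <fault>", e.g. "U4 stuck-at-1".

U4 stuck-at-0

Fault-free values for test 1 (a=1, b=0, c=1): U0=1, U1=0, U2=0, U3=0, U4=1, giving Y=1. Observed 0.
Test 1: faults giving observed 0 are {U4 stuck-at-0, U4 inverted output}.
Test 2 (a=0, b=0, c=0): fault-free U0=0, U1=1, U2=0, U3=0, U4=0 → 0; observed 0. Eliminates U4 inverted output.
Only U4 stuck-at-0 is consistent with every test.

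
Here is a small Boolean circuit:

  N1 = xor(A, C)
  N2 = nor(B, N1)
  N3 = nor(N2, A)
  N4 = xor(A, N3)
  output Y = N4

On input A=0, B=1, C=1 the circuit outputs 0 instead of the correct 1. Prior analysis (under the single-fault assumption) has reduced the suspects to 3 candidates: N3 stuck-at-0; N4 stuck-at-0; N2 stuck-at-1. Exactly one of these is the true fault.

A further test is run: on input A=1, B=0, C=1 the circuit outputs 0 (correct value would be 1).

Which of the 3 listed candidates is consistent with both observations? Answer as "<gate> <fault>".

N4 stuck-at-0

Evaluate each candidate on input A=1, B=0, C=1:
  N3 stuck-at-0: N1=0, N2=1, N3=0 [stuck-at-0], N4=1 → 1 — eliminated
  N4 stuck-at-0: N1=0, N2=1, N3=0, N4=0 [stuck-at-0] → 0 — matches
  N2 stuck-at-1: N1=0, N2=1 [stuck-at-1], N3=0, N4=1 → 1 — eliminated
Only N4 stuck-at-0 reproduces the observed 0.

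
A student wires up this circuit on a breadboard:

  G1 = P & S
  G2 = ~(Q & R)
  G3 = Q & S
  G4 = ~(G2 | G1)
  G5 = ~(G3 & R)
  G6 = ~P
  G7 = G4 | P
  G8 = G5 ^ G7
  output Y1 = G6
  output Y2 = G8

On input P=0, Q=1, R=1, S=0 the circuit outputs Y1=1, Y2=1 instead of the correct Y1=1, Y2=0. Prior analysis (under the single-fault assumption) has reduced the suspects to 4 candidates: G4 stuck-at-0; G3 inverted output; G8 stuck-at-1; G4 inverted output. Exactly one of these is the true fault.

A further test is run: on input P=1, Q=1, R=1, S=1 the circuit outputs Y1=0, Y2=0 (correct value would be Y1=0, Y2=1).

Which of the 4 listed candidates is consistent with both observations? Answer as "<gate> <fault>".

G3 inverted output

Evaluate each candidate on input P=1, Q=1, R=1, S=1:
  G4 stuck-at-0: G1=1, G2=0, G3=1, G4=0 [stuck-at-0], G5=0, G6=0, G7=1, G8=1 → Y1=0, Y2=1 — eliminated
  G3 inverted output: G1=1, G2=0, G3=0 [inverted output], G4=0, G5=1, G6=0, G7=1, G8=0 → Y1=0, Y2=0 — matches
  G8 stuck-at-1: G1=1, G2=0, G3=1, G4=0, G5=0, G6=0, G7=1, G8=1 [stuck-at-1] → Y1=0, Y2=1 — eliminated
  G4 inverted output: G1=1, G2=0, G3=1, G4=1 [inverted output], G5=0, G6=0, G7=1, G8=1 → Y1=0, Y2=1 — eliminated
Only G3 inverted output reproduces the observed Y1=0, Y2=0.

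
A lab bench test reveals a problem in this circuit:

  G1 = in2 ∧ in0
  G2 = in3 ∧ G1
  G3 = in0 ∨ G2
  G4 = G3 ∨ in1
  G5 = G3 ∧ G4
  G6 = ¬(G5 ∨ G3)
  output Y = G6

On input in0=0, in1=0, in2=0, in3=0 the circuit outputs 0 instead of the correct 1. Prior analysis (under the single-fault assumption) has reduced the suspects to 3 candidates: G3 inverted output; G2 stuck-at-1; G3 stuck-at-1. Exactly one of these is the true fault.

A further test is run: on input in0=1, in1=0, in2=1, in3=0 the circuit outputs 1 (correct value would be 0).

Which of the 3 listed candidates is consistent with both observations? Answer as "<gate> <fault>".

G3 inverted output

Evaluate each candidate on input in0=1, in1=0, in2=1, in3=0:
  G3 inverted output: G1=1, G2=0, G3=0 [inverted output], G4=0, G5=0, G6=1 → 1 — matches
  G2 stuck-at-1: G1=1, G2=1 [stuck-at-1], G3=1, G4=1, G5=1, G6=0 → 0 — eliminated
  G3 stuck-at-1: G1=1, G2=0, G3=1 [stuck-at-1], G4=1, G5=1, G6=0 → 0 — eliminated
Only G3 inverted output reproduces the observed 1.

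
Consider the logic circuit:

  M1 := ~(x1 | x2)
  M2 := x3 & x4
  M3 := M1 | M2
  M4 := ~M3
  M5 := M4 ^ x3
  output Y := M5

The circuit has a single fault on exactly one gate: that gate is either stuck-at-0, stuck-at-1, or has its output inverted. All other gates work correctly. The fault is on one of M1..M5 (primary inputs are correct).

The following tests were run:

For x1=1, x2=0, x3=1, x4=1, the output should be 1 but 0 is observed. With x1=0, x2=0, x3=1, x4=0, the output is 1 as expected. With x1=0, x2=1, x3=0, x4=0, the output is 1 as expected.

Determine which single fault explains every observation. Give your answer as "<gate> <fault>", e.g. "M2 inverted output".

Fault-free values for test 1 (x1=1, x2=0, x3=1, x4=1): M1=0, M2=1, M3=1, M4=0, M5=1, giving Y=1. Observed 0.
Test 1: faults giving observed 0 are {M2 stuck-at-0, M2 inverted output, M3 stuck-at-0, M3 inverted output, M4 stuck-at-1, M4 inverted output, M5 stuck-at-0, M5 inverted output}.
Test 2 (x1=0, x2=0, x3=1, x4=0): fault-free M1=1, M2=0, M3=1, M4=0, M5=1 → 1; observed 1. Eliminates M3 stuck-at-0, M3 inverted output, M4 stuck-at-1, M4 inverted output, M5 stuck-at-0, M5 inverted output.
Test 3 (x1=0, x2=1, x3=0, x4=0): fault-free M1=0, M2=0, M3=0, M4=1, M5=1 → 1; observed 1. Eliminates M2 inverted output.
Only M2 stuck-at-0 is consistent with every test.

M2 stuck-at-0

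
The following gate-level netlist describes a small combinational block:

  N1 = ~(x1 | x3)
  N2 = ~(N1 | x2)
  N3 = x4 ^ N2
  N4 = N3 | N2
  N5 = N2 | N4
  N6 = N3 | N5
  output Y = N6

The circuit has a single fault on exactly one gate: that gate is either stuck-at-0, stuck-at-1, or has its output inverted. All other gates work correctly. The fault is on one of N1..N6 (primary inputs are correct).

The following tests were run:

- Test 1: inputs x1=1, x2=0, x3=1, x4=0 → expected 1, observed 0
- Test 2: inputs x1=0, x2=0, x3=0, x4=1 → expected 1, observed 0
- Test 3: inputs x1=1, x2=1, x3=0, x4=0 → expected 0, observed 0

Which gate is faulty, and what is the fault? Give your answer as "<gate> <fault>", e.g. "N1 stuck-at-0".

N6 stuck-at-0

Fault-free values for test 1 (x1=1, x2=0, x3=1, x4=0): N1=0, N2=1, N3=1, N4=1, N5=1, N6=1, giving Y=1. Observed 0.
Test 1: faults giving observed 0 are {N1 stuck-at-1, N1 inverted output, N2 stuck-at-0, N2 inverted output, N6 stuck-at-0, N6 inverted output}.
Test 2 (x1=0, x2=0, x3=0, x4=1): fault-free N1=1, N2=0, N3=1, N4=1, N5=1, N6=1 → 1; observed 0. Eliminates N1 stuck-at-1, N1 inverted output, N2 stuck-at-0, N2 inverted output.
Test 3 (x1=1, x2=1, x3=0, x4=0): fault-free N1=0, N2=0, N3=0, N4=0, N5=0, N6=0 → 0; observed 0. Eliminates N6 inverted output.
Only N6 stuck-at-0 is consistent with every test.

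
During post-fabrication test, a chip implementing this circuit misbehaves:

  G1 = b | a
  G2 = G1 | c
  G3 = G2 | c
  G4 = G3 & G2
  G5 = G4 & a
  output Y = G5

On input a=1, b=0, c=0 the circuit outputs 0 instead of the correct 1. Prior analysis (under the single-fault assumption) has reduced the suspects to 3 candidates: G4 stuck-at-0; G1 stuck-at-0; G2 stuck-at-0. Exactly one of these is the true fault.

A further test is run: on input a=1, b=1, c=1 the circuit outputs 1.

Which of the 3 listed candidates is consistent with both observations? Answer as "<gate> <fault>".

Evaluate each candidate on input a=1, b=1, c=1:
  G4 stuck-at-0: G1=1, G2=1, G3=1, G4=0 [stuck-at-0], G5=0 → 0 — eliminated
  G1 stuck-at-0: G1=0 [stuck-at-0], G2=1, G3=1, G4=1, G5=1 → 1 — matches
  G2 stuck-at-0: G1=1, G2=0 [stuck-at-0], G3=1, G4=0, G5=0 → 0 — eliminated
Only G1 stuck-at-0 reproduces the observed 1.

G1 stuck-at-0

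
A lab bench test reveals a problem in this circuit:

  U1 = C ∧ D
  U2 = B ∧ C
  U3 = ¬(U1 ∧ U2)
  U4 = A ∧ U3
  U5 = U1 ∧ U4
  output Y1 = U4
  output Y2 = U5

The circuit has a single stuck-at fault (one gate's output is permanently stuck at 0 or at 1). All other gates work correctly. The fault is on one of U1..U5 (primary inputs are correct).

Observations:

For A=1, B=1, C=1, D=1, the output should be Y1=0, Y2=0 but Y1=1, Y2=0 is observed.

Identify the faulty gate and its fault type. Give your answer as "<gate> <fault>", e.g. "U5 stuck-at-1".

Fault-free values for test 1 (A=1, B=1, C=1, D=1): U1=1, U2=1, U3=0, U4=0, U5=0, giving Y1=0, Y2=0. Observed Y1=1, Y2=0.
Test 1: faults giving observed Y1=1, Y2=0 are {U1 stuck-at-0}.
Only U1 stuck-at-0 is consistent with every test.

U1 stuck-at-0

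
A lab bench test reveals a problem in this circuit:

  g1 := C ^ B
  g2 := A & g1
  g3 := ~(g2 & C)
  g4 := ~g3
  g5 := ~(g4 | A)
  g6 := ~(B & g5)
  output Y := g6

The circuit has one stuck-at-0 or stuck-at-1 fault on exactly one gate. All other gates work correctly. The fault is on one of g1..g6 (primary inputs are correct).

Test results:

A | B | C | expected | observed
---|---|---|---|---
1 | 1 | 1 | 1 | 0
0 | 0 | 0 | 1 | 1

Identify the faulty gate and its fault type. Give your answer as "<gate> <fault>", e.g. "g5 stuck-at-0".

g5 stuck-at-1

Fault-free values for test 1 (A=1, B=1, C=1): g1=0, g2=0, g3=1, g4=0, g5=0, g6=1, giving Y=1. Observed 0.
Test 1: faults giving observed 0 are {g5 stuck-at-1, g6 stuck-at-0}.
Test 2 (A=0, B=0, C=0): fault-free g1=0, g2=0, g3=1, g4=0, g5=1, g6=1 → 1; observed 1. Eliminates g6 stuck-at-0.
Only g5 stuck-at-1 is consistent with every test.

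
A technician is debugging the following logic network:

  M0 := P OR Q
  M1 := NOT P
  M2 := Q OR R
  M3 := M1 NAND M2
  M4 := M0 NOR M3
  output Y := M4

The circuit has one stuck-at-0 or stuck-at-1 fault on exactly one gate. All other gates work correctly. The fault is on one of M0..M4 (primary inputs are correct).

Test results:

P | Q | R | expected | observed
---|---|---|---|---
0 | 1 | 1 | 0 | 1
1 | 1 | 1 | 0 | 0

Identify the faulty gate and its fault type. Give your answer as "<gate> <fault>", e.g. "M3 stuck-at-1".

M0 stuck-at-0

Fault-free values for test 1 (P=0, Q=1, R=1): M0=1, M1=1, M2=1, M3=0, M4=0, giving Y=0. Observed 1.
Test 1: faults giving observed 1 are {M0 stuck-at-0, M4 stuck-at-1}.
Test 2 (P=1, Q=1, R=1): fault-free M0=1, M1=0, M2=1, M3=1, M4=0 → 0; observed 0. Eliminates M4 stuck-at-1.
Only M0 stuck-at-0 is consistent with every test.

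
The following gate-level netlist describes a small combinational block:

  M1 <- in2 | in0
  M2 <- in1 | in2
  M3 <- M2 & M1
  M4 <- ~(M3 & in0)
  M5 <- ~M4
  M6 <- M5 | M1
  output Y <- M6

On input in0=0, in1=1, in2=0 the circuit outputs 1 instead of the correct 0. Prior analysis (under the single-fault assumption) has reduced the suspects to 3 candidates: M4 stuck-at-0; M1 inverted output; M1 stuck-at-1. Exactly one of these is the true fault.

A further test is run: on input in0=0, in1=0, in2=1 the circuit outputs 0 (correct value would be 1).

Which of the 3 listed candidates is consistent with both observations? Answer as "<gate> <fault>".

Evaluate each candidate on input in0=0, in1=0, in2=1:
  M4 stuck-at-0: M1=1, M2=1, M3=1, M4=0 [stuck-at-0], M5=1, M6=1 → 1 — eliminated
  M1 inverted output: M1=0 [inverted output], M2=1, M3=0, M4=1, M5=0, M6=0 → 0 — matches
  M1 stuck-at-1: M1=1 [stuck-at-1], M2=1, M3=1, M4=1, M5=0, M6=1 → 1 — eliminated
Only M1 inverted output reproduces the observed 0.

M1 inverted output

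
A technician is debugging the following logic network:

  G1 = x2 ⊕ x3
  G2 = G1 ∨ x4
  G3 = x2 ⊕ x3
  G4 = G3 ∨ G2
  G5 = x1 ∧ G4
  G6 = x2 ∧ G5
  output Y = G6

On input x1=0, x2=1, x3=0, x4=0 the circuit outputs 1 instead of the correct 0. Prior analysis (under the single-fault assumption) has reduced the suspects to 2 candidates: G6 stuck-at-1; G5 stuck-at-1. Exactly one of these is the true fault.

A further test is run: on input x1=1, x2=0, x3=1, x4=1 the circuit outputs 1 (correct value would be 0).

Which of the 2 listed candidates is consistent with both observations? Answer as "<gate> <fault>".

G6 stuck-at-1

Evaluate each candidate on input x1=1, x2=0, x3=1, x4=1:
  G6 stuck-at-1: G1=1, G2=1, G3=1, G4=1, G5=1, G6=1 [stuck-at-1] → 1 — matches
  G5 stuck-at-1: G1=1, G2=1, G3=1, G4=1, G5=1 [stuck-at-1], G6=0 → 0 — eliminated
Only G6 stuck-at-1 reproduces the observed 1.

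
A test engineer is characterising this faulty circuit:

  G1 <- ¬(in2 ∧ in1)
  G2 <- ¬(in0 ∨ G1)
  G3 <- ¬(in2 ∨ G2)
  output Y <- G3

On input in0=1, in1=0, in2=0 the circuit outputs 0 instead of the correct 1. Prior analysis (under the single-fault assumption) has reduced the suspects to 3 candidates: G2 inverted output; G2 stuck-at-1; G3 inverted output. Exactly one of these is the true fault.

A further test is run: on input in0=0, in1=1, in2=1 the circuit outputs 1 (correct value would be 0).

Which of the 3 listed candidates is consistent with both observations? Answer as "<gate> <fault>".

Evaluate each candidate on input in0=0, in1=1, in2=1:
  G2 inverted output: G1=0, G2=0 [inverted output], G3=0 → 0 — eliminated
  G2 stuck-at-1: G1=0, G2=1 [stuck-at-1], G3=0 → 0 — eliminated
  G3 inverted output: G1=0, G2=1, G3=1 [inverted output] → 1 — matches
Only G3 inverted output reproduces the observed 1.

G3 inverted output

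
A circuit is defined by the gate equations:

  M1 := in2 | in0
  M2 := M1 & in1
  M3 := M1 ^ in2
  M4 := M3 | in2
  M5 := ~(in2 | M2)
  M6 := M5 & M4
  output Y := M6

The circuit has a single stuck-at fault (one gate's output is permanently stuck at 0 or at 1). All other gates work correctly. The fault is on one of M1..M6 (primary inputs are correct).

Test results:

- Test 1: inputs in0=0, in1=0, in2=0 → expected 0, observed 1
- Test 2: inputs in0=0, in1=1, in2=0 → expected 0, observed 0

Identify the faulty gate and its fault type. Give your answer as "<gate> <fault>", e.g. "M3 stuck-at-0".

Fault-free values for test 1 (in0=0, in1=0, in2=0): M1=0, M2=0, M3=0, M4=0, M5=1, M6=0, giving Y=0. Observed 1.
Test 1: faults giving observed 1 are {M1 stuck-at-1, M3 stuck-at-1, M4 stuck-at-1, M6 stuck-at-1}.
Test 2 (in0=0, in1=1, in2=0): fault-free M1=0, M2=0, M3=0, M4=0, M5=1, M6=0 → 0; observed 0. Eliminates M3 stuck-at-1, M4 stuck-at-1, M6 stuck-at-1.
Only M1 stuck-at-1 is consistent with every test.

M1 stuck-at-1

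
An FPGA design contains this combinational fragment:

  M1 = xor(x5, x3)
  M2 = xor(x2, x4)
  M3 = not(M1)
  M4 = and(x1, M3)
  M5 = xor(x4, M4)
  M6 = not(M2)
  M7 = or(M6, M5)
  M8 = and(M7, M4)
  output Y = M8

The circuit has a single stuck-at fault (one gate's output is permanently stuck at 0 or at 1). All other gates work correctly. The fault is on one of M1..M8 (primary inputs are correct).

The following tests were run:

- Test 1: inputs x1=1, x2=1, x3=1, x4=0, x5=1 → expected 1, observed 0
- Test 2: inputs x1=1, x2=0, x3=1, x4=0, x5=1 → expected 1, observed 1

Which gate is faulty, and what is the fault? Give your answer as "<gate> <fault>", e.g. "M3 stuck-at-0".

M5 stuck-at-0

Fault-free values for test 1 (x1=1, x2=1, x3=1, x4=0, x5=1): M1=0, M2=1, M3=1, M4=1, M5=1, M6=0, M7=1, M8=1, giving Y=1. Observed 0.
Test 1: faults giving observed 0 are {M1 stuck-at-1, M3 stuck-at-0, M4 stuck-at-0, M5 stuck-at-0, M7 stuck-at-0, M8 stuck-at-0}.
Test 2 (x1=1, x2=0, x3=1, x4=0, x5=1): fault-free M1=0, M2=0, M3=1, M4=1, M5=1, M6=1, M7=1, M8=1 → 1; observed 1. Eliminates M1 stuck-at-1, M3 stuck-at-0, M4 stuck-at-0, M7 stuck-at-0, M8 stuck-at-0.
Only M5 stuck-at-0 is consistent with every test.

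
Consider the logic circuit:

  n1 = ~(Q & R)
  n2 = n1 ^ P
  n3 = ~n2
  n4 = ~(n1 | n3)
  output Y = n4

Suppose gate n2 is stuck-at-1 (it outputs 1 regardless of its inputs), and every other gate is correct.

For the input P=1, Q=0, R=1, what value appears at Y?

Propagate with n2 forced: n1=1, n2=1 [stuck-at-1], n3=0, n4=0.
So Y = 0. (Same as the fault-free value — the fault is masked on this input.)

0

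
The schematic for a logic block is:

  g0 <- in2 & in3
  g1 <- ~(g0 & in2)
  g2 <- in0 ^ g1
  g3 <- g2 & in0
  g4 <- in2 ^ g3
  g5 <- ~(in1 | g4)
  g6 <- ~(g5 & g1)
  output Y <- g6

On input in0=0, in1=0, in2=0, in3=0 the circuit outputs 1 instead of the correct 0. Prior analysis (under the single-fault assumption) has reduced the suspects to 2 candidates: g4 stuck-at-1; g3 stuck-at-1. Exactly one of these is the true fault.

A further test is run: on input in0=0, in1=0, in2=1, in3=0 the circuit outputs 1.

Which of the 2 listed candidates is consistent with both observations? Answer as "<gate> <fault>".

g4 stuck-at-1

Evaluate each candidate on input in0=0, in1=0, in2=1, in3=0:
  g4 stuck-at-1: g0=0, g1=1, g2=1, g3=0, g4=1 [stuck-at-1], g5=0, g6=1 → 1 — matches
  g3 stuck-at-1: g0=0, g1=1, g2=1, g3=1 [stuck-at-1], g4=0, g5=1, g6=0 → 0 — eliminated
Only g4 stuck-at-1 reproduces the observed 1.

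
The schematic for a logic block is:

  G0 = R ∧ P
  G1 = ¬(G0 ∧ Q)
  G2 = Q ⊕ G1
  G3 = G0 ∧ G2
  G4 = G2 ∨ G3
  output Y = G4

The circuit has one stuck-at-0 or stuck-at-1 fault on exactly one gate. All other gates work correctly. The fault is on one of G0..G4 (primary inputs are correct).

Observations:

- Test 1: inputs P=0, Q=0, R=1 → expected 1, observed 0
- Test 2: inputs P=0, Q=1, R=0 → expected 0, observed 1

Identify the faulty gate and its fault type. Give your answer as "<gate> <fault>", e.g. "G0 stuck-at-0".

G1 stuck-at-0

Fault-free values for test 1 (P=0, Q=0, R=1): G0=0, G1=1, G2=1, G3=0, G4=1, giving Y=1. Observed 0.
Test 1: faults giving observed 0 are {G1 stuck-at-0, G2 stuck-at-0, G4 stuck-at-0}.
Test 2 (P=0, Q=1, R=0): fault-free G0=0, G1=1, G2=0, G3=0, G4=0 → 0; observed 1. Eliminates G2 stuck-at-0, G4 stuck-at-0.
Only G1 stuck-at-0 is consistent with every test.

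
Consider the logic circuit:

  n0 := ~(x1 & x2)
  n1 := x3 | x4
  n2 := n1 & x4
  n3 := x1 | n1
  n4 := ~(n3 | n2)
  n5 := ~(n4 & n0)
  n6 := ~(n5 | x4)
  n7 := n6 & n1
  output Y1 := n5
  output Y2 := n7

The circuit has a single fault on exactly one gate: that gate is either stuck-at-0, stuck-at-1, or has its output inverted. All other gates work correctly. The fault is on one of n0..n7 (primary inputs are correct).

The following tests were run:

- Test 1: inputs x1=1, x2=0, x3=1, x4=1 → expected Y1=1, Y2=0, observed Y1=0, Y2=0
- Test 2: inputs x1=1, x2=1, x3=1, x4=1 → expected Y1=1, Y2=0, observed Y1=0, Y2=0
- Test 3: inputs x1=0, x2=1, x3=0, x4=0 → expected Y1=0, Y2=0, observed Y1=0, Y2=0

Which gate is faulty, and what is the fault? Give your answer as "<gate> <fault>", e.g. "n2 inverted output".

Fault-free values for test 1 (x1=1, x2=0, x3=1, x4=1): n0=1, n1=1, n2=1, n3=1, n4=0, n5=1, n6=0, n7=0, giving Y1=1, Y2=0. Observed Y1=0, Y2=0.
Test 1: faults giving observed Y1=0, Y2=0 are {n4 stuck-at-1, n4 inverted output, n5 stuck-at-0, n5 inverted output}.
Test 2 (x1=1, x2=1, x3=1, x4=1): fault-free n0=0, n1=1, n2=1, n3=1, n4=0, n5=1, n6=0, n7=0 → Y1=1, Y2=0; observed Y1=0, Y2=0. Eliminates n4 stuck-at-1, n4 inverted output.
Test 3 (x1=0, x2=1, x3=0, x4=0): fault-free n0=1, n1=0, n2=0, n3=0, n4=1, n5=0, n6=1, n7=0 → Y1=0, Y2=0; observed Y1=0, Y2=0. Eliminates n5 inverted output.
Only n5 stuck-at-0 is consistent with every test.

n5 stuck-at-0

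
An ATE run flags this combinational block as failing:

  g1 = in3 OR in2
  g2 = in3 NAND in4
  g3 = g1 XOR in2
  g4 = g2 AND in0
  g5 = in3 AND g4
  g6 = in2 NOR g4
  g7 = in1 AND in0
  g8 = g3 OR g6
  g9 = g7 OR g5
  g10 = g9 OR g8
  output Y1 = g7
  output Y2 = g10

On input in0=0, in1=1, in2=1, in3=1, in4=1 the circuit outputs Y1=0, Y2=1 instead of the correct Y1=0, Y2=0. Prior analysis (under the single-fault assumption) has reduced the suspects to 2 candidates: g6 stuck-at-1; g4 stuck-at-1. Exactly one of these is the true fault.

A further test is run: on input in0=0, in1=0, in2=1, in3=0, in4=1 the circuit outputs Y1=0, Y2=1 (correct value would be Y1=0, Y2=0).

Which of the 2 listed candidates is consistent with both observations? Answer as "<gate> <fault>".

g6 stuck-at-1

Evaluate each candidate on input in0=0, in1=0, in2=1, in3=0, in4=1:
  g6 stuck-at-1: g1=1, g2=1, g3=0, g4=0, g5=0, g6=1 [stuck-at-1], g7=0, g8=1, g9=0, g10=1 → Y1=0, Y2=1 — matches
  g4 stuck-at-1: g1=1, g2=1, g3=0, g4=1 [stuck-at-1], g5=0, g6=0, g7=0, g8=0, g9=0, g10=0 → Y1=0, Y2=0 — eliminated
Only g6 stuck-at-1 reproduces the observed Y1=0, Y2=1.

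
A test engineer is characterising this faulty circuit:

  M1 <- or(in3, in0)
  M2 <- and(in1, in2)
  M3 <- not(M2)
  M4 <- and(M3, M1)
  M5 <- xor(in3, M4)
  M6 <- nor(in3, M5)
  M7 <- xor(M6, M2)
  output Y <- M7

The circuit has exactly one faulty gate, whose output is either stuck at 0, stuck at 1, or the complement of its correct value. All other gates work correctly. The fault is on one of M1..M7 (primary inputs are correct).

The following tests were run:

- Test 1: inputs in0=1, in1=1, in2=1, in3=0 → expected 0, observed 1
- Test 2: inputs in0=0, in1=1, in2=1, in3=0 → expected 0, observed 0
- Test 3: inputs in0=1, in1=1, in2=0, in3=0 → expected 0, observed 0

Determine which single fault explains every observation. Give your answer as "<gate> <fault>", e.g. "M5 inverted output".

M3 stuck-at-1

Fault-free values for test 1 (in0=1, in1=1, in2=1, in3=0): M1=1, M2=1, M3=0, M4=0, M5=0, M6=1, M7=0, giving Y=0. Observed 1.
Test 1: faults giving observed 1 are {M3 stuck-at-1, M3 inverted output, M4 stuck-at-1, M4 inverted output, M5 stuck-at-1, M5 inverted output, M6 stuck-at-0, M6 inverted output, M7 stuck-at-1, M7 inverted output}.
Test 2 (in0=0, in1=1, in2=1, in3=0): fault-free M1=0, M2=1, M3=0, M4=0, M5=0, M6=1, M7=0 → 0; observed 0. Eliminates M4 stuck-at-1, M4 inverted output, M5 stuck-at-1, M5 inverted output, M6 stuck-at-0, M6 inverted output, M7 stuck-at-1, M7 inverted output.
Test 3 (in0=1, in1=1, in2=0, in3=0): fault-free M1=1, M2=0, M3=1, M4=1, M5=1, M6=0, M7=0 → 0; observed 0. Eliminates M3 inverted output.
Only M3 stuck-at-1 is consistent with every test.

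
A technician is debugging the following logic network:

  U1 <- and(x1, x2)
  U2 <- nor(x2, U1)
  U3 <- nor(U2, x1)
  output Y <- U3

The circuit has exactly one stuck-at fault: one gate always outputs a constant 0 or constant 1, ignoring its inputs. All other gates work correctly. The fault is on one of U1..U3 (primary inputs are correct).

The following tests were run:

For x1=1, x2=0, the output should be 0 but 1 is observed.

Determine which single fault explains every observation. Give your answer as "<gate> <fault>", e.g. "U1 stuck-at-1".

U3 stuck-at-1

Fault-free values for test 1 (x1=1, x2=0): U1=0, U2=1, U3=0, giving Y=0. Observed 1.
Test 1: faults giving observed 1 are {U3 stuck-at-1}.
Only U3 stuck-at-1 is consistent with every test.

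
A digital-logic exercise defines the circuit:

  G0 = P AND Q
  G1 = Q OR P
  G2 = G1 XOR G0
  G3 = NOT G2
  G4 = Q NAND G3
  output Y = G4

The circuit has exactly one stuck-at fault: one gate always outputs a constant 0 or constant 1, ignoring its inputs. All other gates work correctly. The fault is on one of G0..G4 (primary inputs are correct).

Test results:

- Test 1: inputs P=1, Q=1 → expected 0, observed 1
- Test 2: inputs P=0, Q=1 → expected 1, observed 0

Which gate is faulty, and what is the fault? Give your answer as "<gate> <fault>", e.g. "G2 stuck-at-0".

G1 stuck-at-0

Fault-free values for test 1 (P=1, Q=1): G0=1, G1=1, G2=0, G3=1, G4=0, giving Y=0. Observed 1.
Test 1: faults giving observed 1 are {G0 stuck-at-0, G1 stuck-at-0, G2 stuck-at-1, G3 stuck-at-0, G4 stuck-at-1}.
Test 2 (P=0, Q=1): fault-free G0=0, G1=1, G2=1, G3=0, G4=1 → 1; observed 0. Eliminates G0 stuck-at-0, G2 stuck-at-1, G3 stuck-at-0, G4 stuck-at-1.
Only G1 stuck-at-0 is consistent with every test.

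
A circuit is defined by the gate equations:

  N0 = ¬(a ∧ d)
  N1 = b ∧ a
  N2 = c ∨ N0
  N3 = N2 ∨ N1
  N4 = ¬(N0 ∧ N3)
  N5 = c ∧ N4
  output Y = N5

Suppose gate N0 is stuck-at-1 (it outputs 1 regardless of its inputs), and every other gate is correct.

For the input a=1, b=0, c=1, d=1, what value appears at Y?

Propagate with N0 forced: N0=1 [stuck-at-1], N1=0, N2=1, N3=1, N4=0, N5=0.
So Y = 0. (Without the fault it would be 1.)

0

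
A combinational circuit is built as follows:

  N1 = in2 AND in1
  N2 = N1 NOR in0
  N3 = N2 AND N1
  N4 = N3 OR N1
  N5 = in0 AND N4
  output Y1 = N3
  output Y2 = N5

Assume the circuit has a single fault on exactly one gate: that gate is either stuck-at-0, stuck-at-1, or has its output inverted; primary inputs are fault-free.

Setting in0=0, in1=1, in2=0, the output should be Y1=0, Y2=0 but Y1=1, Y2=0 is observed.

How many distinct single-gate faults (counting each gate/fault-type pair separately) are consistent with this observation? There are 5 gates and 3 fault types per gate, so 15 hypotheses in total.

2

Fault-free: N1=0, N2=1, N3=0, N4=0, N5=0 → Y1=0, Y2=0. Observed Y1=1, Y2=0.
  N1: none of the 3 fault types match ✗
  N2: none of the 3 fault types match ✗
  N3: stuck-at-1, inverted output ✓; others ✗
  N4: none of the 3 fault types match ✗
  N5: none of the 3 fault types match ✗
Consistent faults: {N3 stuck-at-1, N3 inverted output} — 2 in all.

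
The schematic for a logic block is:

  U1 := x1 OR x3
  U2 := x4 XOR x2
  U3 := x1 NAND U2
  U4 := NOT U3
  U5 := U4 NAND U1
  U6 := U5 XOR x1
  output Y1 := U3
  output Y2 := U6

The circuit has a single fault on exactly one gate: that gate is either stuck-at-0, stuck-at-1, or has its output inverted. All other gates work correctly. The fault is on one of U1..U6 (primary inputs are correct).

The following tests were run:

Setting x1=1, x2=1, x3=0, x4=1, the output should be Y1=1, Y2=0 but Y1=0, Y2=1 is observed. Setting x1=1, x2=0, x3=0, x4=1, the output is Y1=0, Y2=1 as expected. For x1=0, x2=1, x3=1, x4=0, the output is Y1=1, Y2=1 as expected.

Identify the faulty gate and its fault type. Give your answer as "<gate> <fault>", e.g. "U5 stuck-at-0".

Fault-free values for test 1 (x1=1, x2=1, x3=0, x4=1): U1=1, U2=0, U3=1, U4=0, U5=1, U6=0, giving Y1=1, Y2=0. Observed Y1=0, Y2=1.
Test 1: faults giving observed Y1=0, Y2=1 are {U2 stuck-at-1, U2 inverted output, U3 stuck-at-0, U3 inverted output}.
Test 2 (x1=1, x2=0, x3=0, x4=1): fault-free U1=1, U2=1, U3=0, U4=1, U5=0, U6=1 → Y1=0, Y2=1; observed Y1=0, Y2=1. Eliminates U2 inverted output, U3 inverted output.
Test 3 (x1=0, x2=1, x3=1, x4=0): fault-free U1=1, U2=1, U3=1, U4=0, U5=1, U6=1 → Y1=1, Y2=1; observed Y1=1, Y2=1. Eliminates U3 stuck-at-0.
Only U2 stuck-at-1 is consistent with every test.

U2 stuck-at-1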